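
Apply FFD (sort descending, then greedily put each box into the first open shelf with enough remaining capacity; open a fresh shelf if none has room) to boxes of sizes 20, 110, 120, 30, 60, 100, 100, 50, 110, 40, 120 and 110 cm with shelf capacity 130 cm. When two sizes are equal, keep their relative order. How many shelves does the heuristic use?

9

Sorted descending: 120, 120, 110, 110, 110, 100, 100, 60, 50, 40, 30, 20.
  120 → shelf 1 (new)  [load 120/130]
  120 → shelf 2 (new)  [load 120/130]
  110 → shelf 3 (new)  [load 110/130]
  110 → shelf 4 (new)  [load 110/130]
  110 → shelf 5 (new)  [load 110/130]
  100 → shelf 6 (new)  [load 100/130]
  100 → shelf 7 (new)  [load 100/130]
  60 → shelf 8 (new)  [load 60/130]
  50 → shelf 8  [load 110/130]
  40 → shelf 9 (new)  [load 40/130]
  30 → shelf 6  [load 130/130]
  20 → shelf 3  [load 130/130]
9 shelves opened.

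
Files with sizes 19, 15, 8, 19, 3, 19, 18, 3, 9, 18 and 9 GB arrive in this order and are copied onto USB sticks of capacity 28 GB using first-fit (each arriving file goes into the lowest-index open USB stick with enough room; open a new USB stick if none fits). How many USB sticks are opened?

6

  19 → USB stick 1 (new)  [load 19/28]
  15 → USB stick 2 (new)  [load 15/28]
  8 → USB stick 1  [load 27/28]
  19 → USB stick 3 (new)  [load 19/28]
  3 → USB stick 2  [load 18/28]
  19 → USB stick 4 (new)  [load 19/28]
  18 → USB stick 5 (new)  [load 18/28]
  3 → USB stick 2  [load 21/28]
  9 → USB stick 3  [load 28/28]
  18 → USB stick 6 (new)  [load 18/28]
  9 → USB stick 4  [load 28/28]
6 USB sticks opened.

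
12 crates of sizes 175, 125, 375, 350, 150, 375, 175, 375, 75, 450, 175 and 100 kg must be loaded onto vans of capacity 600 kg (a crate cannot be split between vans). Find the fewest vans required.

5

Total = 450 + 375 + 375 + 375 + 350 + 175 + 175 + 175 + 150 + 125 + 100 + 75 = 2900 kg.
Lower bound: ⌈2900/600⌉ = 5 vans.
A packing using 5 vans:
  van 1: 450 + 150 = 600
  van 2: 375 + 175 = 550
  van 3: 375 + 175 = 550
  van 4: 375 + 125 + 100 = 600
  van 5: 350 + 175 + 75 = 600
This matches the lower bound, so 5 is optimal.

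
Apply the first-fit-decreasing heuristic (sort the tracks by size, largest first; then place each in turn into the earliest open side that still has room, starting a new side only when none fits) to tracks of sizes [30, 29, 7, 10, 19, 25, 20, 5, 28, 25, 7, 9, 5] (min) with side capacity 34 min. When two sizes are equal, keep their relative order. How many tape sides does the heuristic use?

Sorted descending: 30, 29, 28, 25, 25, 20, 19, 10, 9, 7, 7, 5, 5.
  30 → side 1 (new)  [load 30/34]
  29 → side 2 (new)  [load 29/34]
  28 → side 3 (new)  [load 28/34]
  25 → side 4 (new)  [load 25/34]
  25 → side 5 (new)  [load 25/34]
  20 → side 6 (new)  [load 20/34]
  19 → side 7 (new)  [load 19/34]
  10 → side 6  [load 30/34]
  9 → side 4  [load 34/34]
  7 → side 5  [load 32/34]
  7 → side 7  [load 26/34]
  5 → side 2  [load 34/34]
  5 → side 3  [load 33/34]
7 tape sides opened.

7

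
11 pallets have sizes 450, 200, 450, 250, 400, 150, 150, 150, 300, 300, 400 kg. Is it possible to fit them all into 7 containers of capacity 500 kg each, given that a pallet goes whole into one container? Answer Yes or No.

No

Total = 3200 kg; ⌈3200/500⌉ = 7.
The bound of 7 does not rule out 7, but exhaustive search shows no assignment into 7 containers of capacity 500 kg exists — the minimum is 8.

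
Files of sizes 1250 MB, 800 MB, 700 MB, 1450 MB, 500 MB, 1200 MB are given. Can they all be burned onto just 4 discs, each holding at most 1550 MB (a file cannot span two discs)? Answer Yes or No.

Total = 5900 MB; ⌈5900/1550⌉ = 4.
The bound of 4 does not rule out 4, but exhaustive search shows no assignment into 4 discs of capacity 1550 MB exists — the minimum is 5.

No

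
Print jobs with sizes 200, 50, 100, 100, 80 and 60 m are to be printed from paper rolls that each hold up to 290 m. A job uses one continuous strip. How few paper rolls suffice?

Total = 200 + 100 + 100 + 80 + 60 + 50 = 590 m.
Lower bound: ⌈590/290⌉ = 3 paper rolls.
A packing using 3 paper rolls:
  roll 1: 200 + 80 = 280
  roll 2: 100 + 100 + 60 = 260
  roll 3: 50 = 50
This matches the lower bound, so 3 is optimal.

3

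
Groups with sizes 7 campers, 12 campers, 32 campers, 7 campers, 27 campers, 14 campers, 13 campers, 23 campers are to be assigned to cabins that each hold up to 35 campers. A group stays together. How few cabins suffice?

Total = 32 + 27 + 23 + 14 + 13 + 12 + 7 + 7 = 135 campers.
Lower bound: ⌈135/35⌉ = 4 cabins.
A packing using 4 cabins:
  cabin 1: 32 = 32
  cabin 2: 27 + 7 = 34
  cabin 3: 23 + 12 = 35
  cabin 4: 14 + 13 + 7 = 34
This matches the lower bound, so 4 is optimal.

4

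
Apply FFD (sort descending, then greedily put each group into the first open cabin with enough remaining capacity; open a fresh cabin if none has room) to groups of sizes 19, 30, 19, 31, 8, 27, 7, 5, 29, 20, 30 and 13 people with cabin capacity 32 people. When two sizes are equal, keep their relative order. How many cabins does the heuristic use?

8

Sorted descending: 31, 30, 30, 29, 27, 20, 19, 19, 13, 8, 7, 5.
  31 → cabin 1 (new)  [load 31/32]
  30 → cabin 2 (new)  [load 30/32]
  30 → cabin 3 (new)  [load 30/32]
  29 → cabin 4 (new)  [load 29/32]
  27 → cabin 5 (new)  [load 27/32]
  20 → cabin 6 (new)  [load 20/32]
  19 → cabin 7 (new)  [load 19/32]
  19 → cabin 8 (new)  [load 19/32]
  13 → cabin 7  [load 32/32]
  8 → cabin 6  [load 28/32]
  7 → cabin 8  [load 26/32]
  5 → cabin 5  [load 32/32]
8 cabins opened.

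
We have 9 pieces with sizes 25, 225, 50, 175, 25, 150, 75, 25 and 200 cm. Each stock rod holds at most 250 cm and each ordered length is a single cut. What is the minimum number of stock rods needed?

4

Total = 225 + 200 + 175 + 150 + 75 + 50 + 25 + 25 + 25 = 950 cm.
Lower bound: ⌈950/250⌉ = 4 stock rods.
A packing using 4 stock rods:
  stock rod 1: 225 + 25 = 250
  stock rod 2: 200 + 50 = 250
  stock rod 3: 175 + 75 = 250
  stock rod 4: 150 + 25 + 25 = 200
This matches the lower bound, so 4 is optimal.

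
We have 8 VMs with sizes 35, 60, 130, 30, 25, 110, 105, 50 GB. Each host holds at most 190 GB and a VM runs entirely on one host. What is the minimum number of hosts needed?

3

Total = 130 + 110 + 105 + 60 + 50 + 35 + 30 + 25 = 545 GB.
Lower bound: ⌈545/190⌉ = 3 hosts.
A packing using 3 hosts:
  host 1: 130 + 60 = 190
  host 2: 110 + 50 + 30 = 190
  host 3: 105 + 35 + 25 = 165
This matches the lower bound, so 3 is optimal.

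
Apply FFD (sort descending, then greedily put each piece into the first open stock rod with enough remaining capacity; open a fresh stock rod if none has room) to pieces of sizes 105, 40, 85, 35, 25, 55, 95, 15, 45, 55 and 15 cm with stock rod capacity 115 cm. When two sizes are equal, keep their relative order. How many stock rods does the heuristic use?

Sorted descending: 105, 95, 85, 55, 55, 45, 40, 35, 25, 15, 15.
  105 → stock rod 1 (new)  [load 105/115]
  95 → stock rod 2 (new)  [load 95/115]
  85 → stock rod 3 (new)  [load 85/115]
  55 → stock rod 4 (new)  [load 55/115]
  55 → stock rod 4  [load 110/115]
  45 → stock rod 5 (new)  [load 45/115]
  40 → stock rod 5  [load 85/115]
  35 → stock rod 6 (new)  [load 35/115]
  25 → stock rod 3  [load 110/115]
  15 → stock rod 2  [load 110/115]
  15 → stock rod 5  [load 100/115]
6 stock rods opened.

6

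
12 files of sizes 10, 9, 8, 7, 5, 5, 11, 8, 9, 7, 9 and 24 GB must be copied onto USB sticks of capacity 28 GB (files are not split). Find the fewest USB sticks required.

Total = 24 + 11 + 10 + 9 + 9 + 9 + 8 + 8 + 7 + 7 + 5 + 5 = 112 GB.
Lower bound: ⌈112/28⌉ = 4 USB sticks.
A packing using 5 USB sticks:
  USB stick 1: 24 = 24
  USB stick 2: 11 + 10 + 7 = 28
  USB stick 3: 9 + 9 + 9 = 27
  USB stick 4: 8 + 8 + 7 + 5 = 28
  USB stick 5: 5 = 5
No arrangement into 4 USB sticks stays within capacity, so 5 is optimal.

5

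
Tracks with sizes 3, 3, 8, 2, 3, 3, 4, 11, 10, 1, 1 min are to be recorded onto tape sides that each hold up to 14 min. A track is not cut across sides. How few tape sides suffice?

4

Total = 11 + 10 + 8 + 4 + 3 + 3 + 3 + 3 + 2 + 1 + 1 = 49 min.
Lower bound: ⌈49/14⌉ = 4 tape sides.
A packing using 4 tape sides:
  side 1: 11 + 3 = 14
  side 2: 10 + 4 = 14
  side 3: 8 + 3 + 3 = 14
  side 4: 3 + 2 + 1 + 1 = 7
This matches the lower bound, so 4 is optimal.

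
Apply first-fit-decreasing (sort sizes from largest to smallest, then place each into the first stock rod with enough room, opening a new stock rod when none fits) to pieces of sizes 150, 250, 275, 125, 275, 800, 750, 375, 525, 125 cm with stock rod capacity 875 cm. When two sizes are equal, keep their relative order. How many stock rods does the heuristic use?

Sorted descending: 800, 750, 525, 375, 275, 275, 250, 150, 125, 125.
  800 → stock rod 1 (new)  [load 800/875]
  750 → stock rod 2 (new)  [load 750/875]
  525 → stock rod 3 (new)  [load 525/875]
  375 → stock rod 4 (new)  [load 375/875]
  275 → stock rod 3  [load 800/875]
  275 → stock rod 4  [load 650/875]
  250 → stock rod 5 (new)  [load 250/875]
  150 → stock rod 4  [load 800/875]
  125 → stock rod 2  [load 875/875]
  125 → stock rod 5  [load 375/875]
5 stock rods opened.

5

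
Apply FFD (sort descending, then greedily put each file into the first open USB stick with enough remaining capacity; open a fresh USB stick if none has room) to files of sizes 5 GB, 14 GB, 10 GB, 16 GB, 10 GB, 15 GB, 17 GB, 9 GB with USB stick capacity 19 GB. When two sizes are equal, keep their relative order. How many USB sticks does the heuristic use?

6

Sorted descending: 17, 16, 15, 14, 10, 10, 9, 5.
  17 → USB stick 1 (new)  [load 17/19]
  16 → USB stick 2 (new)  [load 16/19]
  15 → USB stick 3 (new)  [load 15/19]
  14 → USB stick 4 (new)  [load 14/19]
  10 → USB stick 5 (new)  [load 10/19]
  10 → USB stick 6 (new)  [load 10/19]
  9 → USB stick 5  [load 19/19]
  5 → USB stick 4  [load 19/19]
6 USB sticks opened.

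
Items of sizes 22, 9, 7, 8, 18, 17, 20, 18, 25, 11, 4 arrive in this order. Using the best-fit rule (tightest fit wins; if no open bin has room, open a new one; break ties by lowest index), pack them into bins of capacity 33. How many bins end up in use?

  22 → bin 1 (new)  [load 22/33]
  9 → bin 1  [load 31/33]
  7 → bin 2 (new)  [load 7/33]
  8 → bin 2  [load 15/33]
  18 → bin 2  [load 33/33]
  17 → bin 3 (new)  [load 17/33]
  20 → bin 4 (new)  [load 20/33]
  18 → bin 5 (new)  [load 18/33]
  25 → bin 6 (new)  [load 25/33]
  11 → bin 4  [load 31/33]
  4 → bin 6  [load 29/33]
6 bins opened.

6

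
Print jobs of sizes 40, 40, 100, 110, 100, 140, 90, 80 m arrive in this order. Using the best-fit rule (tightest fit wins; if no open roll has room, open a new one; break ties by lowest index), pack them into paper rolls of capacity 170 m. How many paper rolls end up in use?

6

  40 → roll 1 (new)  [load 40/170]
  40 → roll 1  [load 80/170]
  100 → roll 2 (new)  [load 100/170]
  110 → roll 3 (new)  [load 110/170]
  100 → roll 4 (new)  [load 100/170]
  140 → roll 5 (new)  [load 140/170]
  90 → roll 1  [load 170/170]
  80 → roll 6 (new)  [load 80/170]
6 paper rolls opened.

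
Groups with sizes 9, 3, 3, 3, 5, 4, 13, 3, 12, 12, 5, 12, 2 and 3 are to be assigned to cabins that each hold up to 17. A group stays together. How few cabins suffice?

6

Total = 13 + 12 + 12 + 12 + 9 + 5 + 5 + 4 + 3 + 3 + 3 + 3 + 3 + 2 = 89.
Lower bound: ⌈89/17⌉ = 6 cabins.
A packing using 6 cabins:
  cabin 1: 13 + 4 = 17
  cabin 2: 12 + 5 = 17
  cabin 3: 12 + 5 = 17
  cabin 4: 12 + 3 + 2 = 17
  cabin 5: 9 + 3 + 3 = 15
  cabin 6: 3 + 3 = 6
This matches the lower bound, so 6 is optimal.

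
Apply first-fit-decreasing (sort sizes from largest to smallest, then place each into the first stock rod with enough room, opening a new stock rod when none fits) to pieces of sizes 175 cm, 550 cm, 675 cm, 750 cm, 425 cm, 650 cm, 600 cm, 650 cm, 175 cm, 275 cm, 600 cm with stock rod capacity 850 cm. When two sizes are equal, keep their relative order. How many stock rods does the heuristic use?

Sorted descending: 750, 675, 650, 650, 600, 600, 550, 425, 275, 175, 175.
  750 → stock rod 1 (new)  [load 750/850]
  675 → stock rod 2 (new)  [load 675/850]
  650 → stock rod 3 (new)  [load 650/850]
  650 → stock rod 4 (new)  [load 650/850]
  600 → stock rod 5 (new)  [load 600/850]
  600 → stock rod 6 (new)  [load 600/850]
  550 → stock rod 7 (new)  [load 550/850]
  425 → stock rod 8 (new)  [load 425/850]
  275 → stock rod 7  [load 825/850]
  175 → stock rod 2  [load 850/850]
  175 → stock rod 3  [load 825/850]
8 stock rods opened.

8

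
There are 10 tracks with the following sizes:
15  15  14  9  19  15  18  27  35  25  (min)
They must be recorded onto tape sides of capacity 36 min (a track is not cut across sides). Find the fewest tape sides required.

6

Total = 35 + 27 + 25 + 19 + 18 + 15 + 15 + 15 + 14 + 9 = 192 min.
Lower bound: ⌈192/36⌉ = 6 tape sides.
A packing using 6 tape sides:
  side 1: 35 = 35
  side 2: 27 + 9 = 36
  side 3: 25 = 25
  side 4: 19 + 15 = 34
  side 5: 18 + 15 = 33
  side 6: 15 + 14 = 29
This matches the lower bound, so 6 is optimal.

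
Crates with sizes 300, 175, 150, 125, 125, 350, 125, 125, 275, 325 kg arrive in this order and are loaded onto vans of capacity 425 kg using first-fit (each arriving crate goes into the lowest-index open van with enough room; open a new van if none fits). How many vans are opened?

  300 → van 1 (new)  [load 300/425]
  175 → van 2 (new)  [load 175/425]
  150 → van 2  [load 325/425]
  125 → van 1  [load 425/425]
  125 → van 3 (new)  [load 125/425]
  350 → van 4 (new)  [load 350/425]
  125 → van 3  [load 250/425]
  125 → van 3  [load 375/425]
  275 → van 5 (new)  [load 275/425]
  325 → van 6 (new)  [load 325/425]
6 vans opened.

6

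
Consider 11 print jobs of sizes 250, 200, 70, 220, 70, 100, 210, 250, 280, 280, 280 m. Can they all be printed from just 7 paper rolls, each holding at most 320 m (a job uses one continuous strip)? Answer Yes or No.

Total = 2210 m; ⌈2210/320⌉ = 7.
8 print jobs each exceed half the capacity and cannot share a roll, forcing at least 8 paper rolls.
At least 8 paper rolls are required, but only 7 are allowed.

No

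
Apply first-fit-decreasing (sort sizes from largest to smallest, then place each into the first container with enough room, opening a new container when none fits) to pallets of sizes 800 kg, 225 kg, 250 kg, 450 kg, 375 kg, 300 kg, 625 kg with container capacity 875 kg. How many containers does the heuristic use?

4

Sorted descending: 800, 625, 450, 375, 300, 250, 225.
  800 → container 1 (new)  [load 800/875]
  625 → container 2 (new)  [load 625/875]
  450 → container 3 (new)  [load 450/875]
  375 → container 3  [load 825/875]
  300 → container 4 (new)  [load 300/875]
  250 → container 2  [load 875/875]
  225 → container 4  [load 525/875]
4 containers opened.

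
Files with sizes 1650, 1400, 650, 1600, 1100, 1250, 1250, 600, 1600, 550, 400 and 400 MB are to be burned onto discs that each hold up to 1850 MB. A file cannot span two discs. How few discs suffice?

8

Total = 1650 + 1600 + 1600 + 1400 + 1250 + 1250 + 1100 + 650 + 600 + 550 + 400 + 400 = 12450 MB.
Lower bound: ⌈12450/1850⌉ = 7 discs.
A packing using 8 discs:
  disc 1: 1650 = 1650
  disc 2: 1600 = 1600
  disc 3: 1600 = 1600
  disc 4: 1400 + 400 = 1800
  disc 5: 1250 + 600 = 1850
  disc 6: 1250 + 550 = 1800
  disc 7: 1100 + 650 = 1750
  disc 8: 400 = 400
No arrangement into 7 discs stays within capacity, so 8 is optimal.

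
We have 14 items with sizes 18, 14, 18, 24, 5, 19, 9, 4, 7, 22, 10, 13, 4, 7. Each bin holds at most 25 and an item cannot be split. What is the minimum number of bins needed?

Total = 24 + 22 + 19 + 18 + 18 + 14 + 13 + 10 + 9 + 7 + 7 + 5 + 4 + 4 = 174.
Lower bound: ⌈174/25⌉ = 7 bins.
A packing using 8 bins:
  bin 1: 24 = 24
  bin 2: 22 = 22
  bin 3: 19 + 5 = 24
  bin 4: 18 + 7 = 25
  bin 5: 18 + 7 = 25
  bin 6: 14 + 10 = 24
  bin 7: 13 + 9 = 22
  bin 8: 4 + 4 = 8
No arrangement into 7 bins stays within capacity, so 8 is optimal.

8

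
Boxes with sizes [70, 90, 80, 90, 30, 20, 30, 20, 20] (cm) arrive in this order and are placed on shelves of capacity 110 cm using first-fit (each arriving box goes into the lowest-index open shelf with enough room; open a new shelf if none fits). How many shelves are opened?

  70 → shelf 1 (new)  [load 70/110]
  90 → shelf 2 (new)  [load 90/110]
  80 → shelf 3 (new)  [load 80/110]
  90 → shelf 4 (new)  [load 90/110]
  30 → shelf 1  [load 100/110]
  20 → shelf 2  [load 110/110]
  30 → shelf 3  [load 110/110]
  20 → shelf 4  [load 110/110]
  20 → shelf 5 (new)  [load 20/110]
5 shelves opened.

5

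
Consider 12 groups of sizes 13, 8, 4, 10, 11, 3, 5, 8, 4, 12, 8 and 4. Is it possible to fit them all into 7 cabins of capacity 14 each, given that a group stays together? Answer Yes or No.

A valid assignment using 7 cabins:
  cabin 1: 13 = 13
  cabin 2: 12 = 12
  cabin 3: 11 + 3 = 14
  cabin 4: 10 + 4 = 14
  cabin 5: 8 + 5 = 13
  cabin 6: 8 + 4 = 12
  cabin 7: 8 + 4 = 12
Every load is within 14, so 7 cabins suffice.

Yes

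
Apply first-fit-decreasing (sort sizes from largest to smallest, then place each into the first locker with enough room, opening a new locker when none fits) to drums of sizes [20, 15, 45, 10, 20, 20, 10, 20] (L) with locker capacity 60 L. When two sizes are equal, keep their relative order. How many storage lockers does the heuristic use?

Sorted descending: 45, 20, 20, 20, 20, 15, 10, 10.
  45 → locker 1 (new)  [load 45/60]
  20 → locker 2 (new)  [load 20/60]
  20 → locker 2  [load 40/60]
  20 → locker 2  [load 60/60]
  20 → locker 3 (new)  [load 20/60]
  15 → locker 1  [load 60/60]
  10 → locker 3  [load 30/60]
  10 → locker 3  [load 40/60]
3 storage lockers opened.

3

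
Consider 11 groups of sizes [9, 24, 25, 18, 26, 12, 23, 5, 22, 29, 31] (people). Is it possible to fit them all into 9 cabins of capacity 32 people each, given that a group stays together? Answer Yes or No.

Yes

A valid assignment using 8 cabins:
  cabin 1: 31 = 31
  cabin 2: 29 = 29
  cabin 3: 26 + 5 = 31
  cabin 4: 25 = 25
  cabin 5: 24 = 24
  cabin 6: 23 + 9 = 32
  cabin 7: 22 = 22
  cabin 8: 18 + 12 = 30
That uses only 8 ≤ 9, so 9 cabins are enough.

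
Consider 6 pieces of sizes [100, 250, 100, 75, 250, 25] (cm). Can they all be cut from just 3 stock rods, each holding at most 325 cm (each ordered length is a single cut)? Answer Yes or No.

A valid assignment using 3 stock rods:
  stock rod 1: 250 + 75 = 325
  stock rod 2: 250 + 25 = 275
  stock rod 3: 100 + 100 = 200
Every load is within 325 cm, so 3 stock rods suffice.

Yes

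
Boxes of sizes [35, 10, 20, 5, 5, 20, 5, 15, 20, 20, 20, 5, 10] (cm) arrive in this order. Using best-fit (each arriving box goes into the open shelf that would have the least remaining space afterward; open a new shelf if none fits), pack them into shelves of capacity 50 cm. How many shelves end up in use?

4

  35 → shelf 1 (new)  [load 35/50]
  10 → shelf 1  [load 45/50]
  20 → shelf 2 (new)  [load 20/50]
  5 → shelf 1  [load 50/50]
  5 → shelf 2  [load 25/50]
  20 → shelf 2  [load 45/50]
  5 → shelf 2  [load 50/50]
  15 → shelf 3 (new)  [load 15/50]
  20 → shelf 3  [load 35/50]
  20 → shelf 4 (new)  [load 20/50]
  20 → shelf 4  [load 40/50]
  5 → shelf 4  [load 45/50]
  10 → shelf 3  [load 45/50]
4 shelves opened.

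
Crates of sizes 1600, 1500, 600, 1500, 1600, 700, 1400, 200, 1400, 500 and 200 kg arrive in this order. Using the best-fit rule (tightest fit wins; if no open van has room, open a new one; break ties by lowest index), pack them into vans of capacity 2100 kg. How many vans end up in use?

  1600 → van 1 (new)  [load 1600/2100]
  1500 → van 2 (new)  [load 1500/2100]
  600 → van 2  [load 2100/2100]
  1500 → van 3 (new)  [load 1500/2100]
  1600 → van 4 (new)  [load 1600/2100]
  700 → van 5 (new)  [load 700/2100]
  1400 → van 5  [load 2100/2100]
  200 → van 1  [load 1800/2100]
  1400 → van 6 (new)  [load 1400/2100]
  500 → van 4  [load 2100/2100]
  200 → van 1  [load 2000/2100]
6 vans opened.

6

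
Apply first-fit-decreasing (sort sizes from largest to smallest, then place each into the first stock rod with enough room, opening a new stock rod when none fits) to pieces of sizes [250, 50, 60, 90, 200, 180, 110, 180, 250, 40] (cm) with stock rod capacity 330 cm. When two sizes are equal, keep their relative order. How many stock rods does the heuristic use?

5

Sorted descending: 250, 250, 200, 180, 180, 110, 90, 60, 50, 40.
  250 → stock rod 1 (new)  [load 250/330]
  250 → stock rod 2 (new)  [load 250/330]
  200 → stock rod 3 (new)  [load 200/330]
  180 → stock rod 4 (new)  [load 180/330]
  180 → stock rod 5 (new)  [load 180/330]
  110 → stock rod 3  [load 310/330]
  90 → stock rod 4  [load 270/330]
  60 → stock rod 1  [load 310/330]
  50 → stock rod 2  [load 300/330]
  40 → stock rod 4  [load 310/330]
5 stock rods opened.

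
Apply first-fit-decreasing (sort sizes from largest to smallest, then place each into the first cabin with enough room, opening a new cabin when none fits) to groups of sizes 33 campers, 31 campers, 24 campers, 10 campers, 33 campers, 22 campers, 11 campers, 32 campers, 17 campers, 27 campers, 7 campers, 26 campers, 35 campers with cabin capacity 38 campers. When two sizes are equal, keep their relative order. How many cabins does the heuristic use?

10

Sorted descending: 35, 33, 33, 32, 31, 27, 26, 24, 22, 17, 11, 10, 7.
  35 → cabin 1 (new)  [load 35/38]
  33 → cabin 2 (new)  [load 33/38]
  33 → cabin 3 (new)  [load 33/38]
  32 → cabin 4 (new)  [load 32/38]
  31 → cabin 5 (new)  [load 31/38]
  27 → cabin 6 (new)  [load 27/38]
  26 → cabin 7 (new)  [load 26/38]
  24 → cabin 8 (new)  [load 24/38]
  22 → cabin 9 (new)  [load 22/38]
  17 → cabin 10 (new)  [load 17/38]
  11 → cabin 6  [load 38/38]
  10 → cabin 7  [load 36/38]
  7 → cabin 5  [load 38/38]
10 cabins opened.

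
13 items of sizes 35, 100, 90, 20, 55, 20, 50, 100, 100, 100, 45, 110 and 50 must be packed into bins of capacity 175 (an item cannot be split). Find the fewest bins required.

6

Total = 110 + 100 + 100 + 100 + 100 + 90 + 55 + 50 + 50 + 45 + 35 + 20 + 20 = 875.
Lower bound: ⌈875/175⌉ = 5 bins.
Also, 6 items each exceed 175/2, and no two of those can share a bin, so at least 6 bins are needed.
A packing using 6 bins:
  bin 1: 110 + 55 = 165
  bin 2: 100 + 50 + 20 = 170
  bin 3: 100 + 50 + 20 = 170
  bin 4: 100 + 45 = 145
  bin 5: 100 + 35 = 135
  bin 6: 90 = 90
This matches the lower bound, so 6 is optimal.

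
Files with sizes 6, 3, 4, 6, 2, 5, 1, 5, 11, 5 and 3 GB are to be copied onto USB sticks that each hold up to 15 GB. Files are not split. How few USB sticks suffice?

Total = 11 + 6 + 6 + 5 + 5 + 5 + 4 + 3 + 3 + 2 + 1 = 51 GB.
Lower bound: ⌈51/15⌉ = 4 USB sticks.
A packing using 4 USB sticks:
  USB stick 1: 11 + 4 = 15
  USB stick 2: 6 + 6 + 3 = 15
  USB stick 3: 5 + 5 + 5 = 15
  USB stick 4: 3 + 2 + 1 = 6
This matches the lower bound, so 4 is optimal.

4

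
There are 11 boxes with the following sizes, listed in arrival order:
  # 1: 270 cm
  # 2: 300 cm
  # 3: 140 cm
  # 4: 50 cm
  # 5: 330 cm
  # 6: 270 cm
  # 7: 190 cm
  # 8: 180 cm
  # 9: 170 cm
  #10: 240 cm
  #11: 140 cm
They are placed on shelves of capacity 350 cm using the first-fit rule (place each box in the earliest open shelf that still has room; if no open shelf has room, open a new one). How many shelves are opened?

  270 → shelf 1 (new)  [load 270/350]
  300 → shelf 2 (new)  [load 300/350]
  140 → shelf 3 (new)  [load 140/350]
  50 → shelf 1  [load 320/350]
  330 → shelf 4 (new)  [load 330/350]
  270 → shelf 5 (new)  [load 270/350]
  190 → shelf 3  [load 330/350]
  180 → shelf 6 (new)  [load 180/350]
  170 → shelf 6  [load 350/350]
  240 → shelf 7 (new)  [load 240/350]
  140 → shelf 8 (new)  [load 140/350]
8 shelves opened.

8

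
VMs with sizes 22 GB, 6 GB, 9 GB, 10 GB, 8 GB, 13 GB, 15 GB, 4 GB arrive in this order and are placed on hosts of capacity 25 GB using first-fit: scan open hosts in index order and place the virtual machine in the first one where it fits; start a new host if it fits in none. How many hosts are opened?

  22 → host 1 (new)  [load 22/25]
  6 → host 2 (new)  [load 6/25]
  9 → host 2  [load 15/25]
  10 → host 2  [load 25/25]
  8 → host 3 (new)  [load 8/25]
  13 → host 3  [load 21/25]
  15 → host 4 (new)  [load 15/25]
  4 → host 3  [load 25/25]
4 hosts opened.

4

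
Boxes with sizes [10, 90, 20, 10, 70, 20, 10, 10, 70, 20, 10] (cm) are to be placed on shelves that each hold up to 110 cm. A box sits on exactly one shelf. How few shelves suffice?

Total = 90 + 70 + 70 + 20 + 20 + 20 + 10 + 10 + 10 + 10 + 10 = 340 cm.
Lower bound: ⌈340/110⌉ = 4 shelves.
A packing using 4 shelves:
  shelf 1: 90 + 20 = 110
  shelf 2: 70 + 20 + 20 = 110
  shelf 3: 70 + 10 + 10 + 10 + 10 = 110
  shelf 4: 10 = 10
This matches the lower bound, so 4 is optimal.

4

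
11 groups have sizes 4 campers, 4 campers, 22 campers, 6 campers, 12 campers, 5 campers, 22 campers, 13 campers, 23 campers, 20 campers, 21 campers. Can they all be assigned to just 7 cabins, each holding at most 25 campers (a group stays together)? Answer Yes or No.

Yes

A valid assignment using 7 cabins:
  cabin 1: 23 = 23
  cabin 2: 22 = 22
  cabin 3: 22 = 22
  cabin 4: 21 + 4 = 25
  cabin 5: 20 + 5 = 25
  cabin 6: 13 + 12 = 25
  cabin 7: 6 + 4 = 10
Every load is within 25 campers, so 7 cabins suffice.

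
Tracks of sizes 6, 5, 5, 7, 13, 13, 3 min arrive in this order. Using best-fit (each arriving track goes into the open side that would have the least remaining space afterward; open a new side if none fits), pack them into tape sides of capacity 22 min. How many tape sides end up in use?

  6 → side 1 (new)  [load 6/22]
  5 → side 1  [load 11/22]
  5 → side 1  [load 16/22]
  7 → side 2 (new)  [load 7/22]
  13 → side 2  [load 20/22]
  13 → side 3 (new)  [load 13/22]
  3 → side 1  [load 19/22]
3 tape sides opened.

3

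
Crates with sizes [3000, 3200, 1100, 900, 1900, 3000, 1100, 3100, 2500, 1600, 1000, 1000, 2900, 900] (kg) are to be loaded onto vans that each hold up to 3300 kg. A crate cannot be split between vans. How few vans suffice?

Total = 3200 + 3100 + 3000 + 3000 + 2900 + 2500 + 1900 + 1600 + 1100 + 1100 + 1000 + 1000 + 900 + 900 = 27200 kg.
Lower bound: ⌈27200/3300⌉ = 9 vans.
A packing using 10 vans:
  van 1: 3200 = 3200
  van 2: 3100 = 3100
  van 3: 3000 = 3000
  van 4: 3000 = 3000
  van 5: 2900 = 2900
  van 6: 2500 = 2500
  van 7: 1900 + 1100 = 3000
  van 8: 1600 + 1100 = 2700
  van 9: 1000 + 1000 + 900 = 2900
  van 10: 900 = 900
No arrangement into 9 vans stays within capacity, so 10 is optimal.

10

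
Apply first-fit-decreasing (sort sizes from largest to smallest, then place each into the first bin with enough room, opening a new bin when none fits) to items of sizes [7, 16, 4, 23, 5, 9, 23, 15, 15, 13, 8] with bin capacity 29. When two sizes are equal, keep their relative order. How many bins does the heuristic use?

Sorted descending: 23, 23, 16, 15, 15, 13, 9, 8, 7, 5, 4.
  23 → bin 1 (new)  [load 23/29]
  23 → bin 2 (new)  [load 23/29]
  16 → bin 3 (new)  [load 16/29]
  15 → bin 4 (new)  [load 15/29]
  15 → bin 5 (new)  [load 15/29]
  13 → bin 3  [load 29/29]
  9 → bin 4  [load 24/29]
  8 → bin 5  [load 23/29]
  7 → bin 6 (new)  [load 7/29]
  5 → bin 1  [load 28/29]
  4 → bin 2  [load 27/29]
6 bins opened.

6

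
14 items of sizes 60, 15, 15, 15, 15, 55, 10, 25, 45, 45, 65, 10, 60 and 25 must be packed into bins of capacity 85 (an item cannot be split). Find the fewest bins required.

6

Total = 65 + 60 + 60 + 55 + 45 + 45 + 25 + 25 + 15 + 15 + 15 + 15 + 10 + 10 = 460.
Lower bound: ⌈460/85⌉ = 6 bins.
A packing using 6 bins:
  bin 1: 65 + 15 = 80
  bin 2: 60 + 25 = 85
  bin 3: 60 + 25 = 85
  bin 4: 55 + 15 + 15 = 85
  bin 5: 45 + 15 + 10 + 10 = 80
  bin 6: 45 = 45
This matches the lower bound, so 6 is optimal.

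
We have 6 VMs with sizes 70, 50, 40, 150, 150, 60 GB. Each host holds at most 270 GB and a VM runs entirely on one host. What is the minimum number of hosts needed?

2

Total = 150 + 150 + 70 + 60 + 50 + 40 = 520 GB.
Lower bound: ⌈520/270⌉ = 2 hosts.
A packing using 2 hosts:
  host 1: 150 + 70 + 50 = 270
  host 2: 150 + 60 + 40 = 250
This matches the lower bound, so 2 is optimal.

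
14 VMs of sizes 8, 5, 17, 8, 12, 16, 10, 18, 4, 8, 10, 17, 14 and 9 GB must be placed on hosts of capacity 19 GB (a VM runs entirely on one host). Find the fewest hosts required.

9

Total = 18 + 17 + 17 + 16 + 14 + 12 + 10 + 10 + 9 + 8 + 8 + 8 + 5 + 4 = 156 GB.
Lower bound: ⌈156/19⌉ = 9 hosts.
A packing using 9 hosts:
  host 1: 18 = 18
  host 2: 17 = 17
  host 3: 17 = 17
  host 4: 16 = 16
  host 5: 14 + 5 = 19
  host 6: 12 + 4 = 16
  host 7: 10 + 9 = 19
  host 8: 10 + 8 = 18
  host 9: 8 + 8 = 16
This matches the lower bound, so 9 is optimal.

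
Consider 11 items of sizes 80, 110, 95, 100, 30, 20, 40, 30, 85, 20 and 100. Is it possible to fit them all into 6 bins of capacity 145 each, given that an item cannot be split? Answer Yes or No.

A valid assignment using 6 bins:
  bin 1: 110 + 30 = 140
  bin 2: 100 + 40 = 140
  bin 3: 100 + 30 = 130
  bin 4: 95 + 20 + 20 = 135
  bin 5: 85 = 85
  bin 6: 80 = 80
Every load is within 145, so 6 bins suffice.

Yes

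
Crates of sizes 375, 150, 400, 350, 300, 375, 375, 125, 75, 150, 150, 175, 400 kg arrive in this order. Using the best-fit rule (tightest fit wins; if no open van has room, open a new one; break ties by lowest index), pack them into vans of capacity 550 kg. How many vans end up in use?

7

  375 → van 1 (new)  [load 375/550]
  150 → van 1  [load 525/550]
  400 → van 2 (new)  [load 400/550]
  350 → van 3 (new)  [load 350/550]
  300 → van 4 (new)  [load 300/550]
  375 → van 5 (new)  [load 375/550]
  375 → van 6 (new)  [load 375/550]
  125 → van 2  [load 525/550]
  75 → van 5  [load 450/550]
  150 → van 6  [load 525/550]
  150 → van 3  [load 500/550]
  175 → van 4  [load 475/550]
  400 → van 7 (new)  [load 400/550]
7 vans opened.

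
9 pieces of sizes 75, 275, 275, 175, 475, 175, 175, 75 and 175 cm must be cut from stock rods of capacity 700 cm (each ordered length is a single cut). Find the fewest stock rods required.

Total = 475 + 275 + 275 + 175 + 175 + 175 + 175 + 75 + 75 = 1875 cm.
Lower bound: ⌈1875/700⌉ = 3 stock rods.
A packing using 3 stock rods:
  stock rod 1: 475 + 175 = 650
  stock rod 2: 275 + 275 + 75 + 75 = 700
  stock rod 3: 175 + 175 + 175 = 525
This matches the lower bound, so 3 is optimal.

3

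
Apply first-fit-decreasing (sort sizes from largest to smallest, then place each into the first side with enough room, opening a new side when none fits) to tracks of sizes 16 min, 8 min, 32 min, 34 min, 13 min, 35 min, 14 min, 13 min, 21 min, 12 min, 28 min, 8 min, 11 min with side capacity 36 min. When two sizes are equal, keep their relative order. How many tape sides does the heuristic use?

8

Sorted descending: 35, 34, 32, 28, 21, 16, 14, 13, 13, 12, 11, 8, 8.
  35 → side 1 (new)  [load 35/36]
  34 → side 2 (new)  [load 34/36]
  32 → side 3 (new)  [load 32/36]
  28 → side 4 (new)  [load 28/36]
  21 → side 5 (new)  [load 21/36]
  16 → side 6 (new)  [load 16/36]
  14 → side 5  [load 35/36]
  13 → side 6  [load 29/36]
  13 → side 7 (new)  [load 13/36]
  12 → side 7  [load 25/36]
  11 → side 7  [load 36/36]
  8 → side 4  [load 36/36]
  8 → side 8 (new)  [load 8/36]
8 tape sides opened.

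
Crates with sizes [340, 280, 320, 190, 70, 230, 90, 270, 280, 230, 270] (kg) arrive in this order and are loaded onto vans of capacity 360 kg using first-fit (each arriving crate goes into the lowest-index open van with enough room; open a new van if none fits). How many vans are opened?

  340 → van 1 (new)  [load 340/360]
  280 → van 2 (new)  [load 280/360]
  320 → van 3 (new)  [load 320/360]
  190 → van 4 (new)  [load 190/360]
  70 → van 2  [load 350/360]
  230 → van 5 (new)  [load 230/360]
  90 → van 4  [load 280/360]
  270 → van 6 (new)  [load 270/360]
  280 → van 7 (new)  [load 280/360]
  230 → van 8 (new)  [load 230/360]
  270 → van 9 (new)  [load 270/360]
9 vans opened.

9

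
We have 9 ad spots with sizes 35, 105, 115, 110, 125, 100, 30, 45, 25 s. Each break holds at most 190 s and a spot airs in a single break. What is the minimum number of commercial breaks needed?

5

Total = 125 + 115 + 110 + 105 + 100 + 45 + 35 + 30 + 25 = 690 s.
Lower bound: ⌈690/190⌉ = 4 commercial breaks.
Also, 5 ad spots each exceed 95 s, and no two of those can share a break, so at least 5 commercial breaks are needed.
A packing using 5 commercial breaks:
  break 1: 125 + 45 = 170
  break 2: 115 + 35 + 30 = 180
  break 3: 110 + 25 = 135
  break 4: 105 = 105
  break 5: 100 = 100
This matches the lower bound, so 5 is optimal.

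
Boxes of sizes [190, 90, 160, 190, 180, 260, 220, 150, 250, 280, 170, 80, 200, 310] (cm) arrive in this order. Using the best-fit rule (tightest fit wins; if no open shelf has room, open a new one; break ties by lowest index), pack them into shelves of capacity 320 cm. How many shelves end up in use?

11

  190 → shelf 1 (new)  [load 190/320]
  90 → shelf 1  [load 280/320]
  160 → shelf 2 (new)  [load 160/320]
  190 → shelf 3 (new)  [load 190/320]
  180 → shelf 4 (new)  [load 180/320]
  260 → shelf 5 (new)  [load 260/320]
  220 → shelf 6 (new)  [load 220/320]
  150 → shelf 2  [load 310/320]
  250 → shelf 7 (new)  [load 250/320]
  280 → shelf 8 (new)  [load 280/320]
  170 → shelf 9 (new)  [load 170/320]
  80 → shelf 6  [load 300/320]
  200 → shelf 10 (new)  [load 200/320]
  310 → shelf 11 (new)  [load 310/320]
11 shelves opened.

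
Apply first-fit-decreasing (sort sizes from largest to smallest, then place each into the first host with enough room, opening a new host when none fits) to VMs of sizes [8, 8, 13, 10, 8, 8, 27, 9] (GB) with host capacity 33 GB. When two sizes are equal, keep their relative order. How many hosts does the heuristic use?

Sorted descending: 27, 13, 10, 9, 8, 8, 8, 8.
  27 → host 1 (new)  [load 27/33]
  13 → host 2 (new)  [load 13/33]
  10 → host 2  [load 23/33]
  9 → host 2  [load 32/33]
  8 → host 3 (new)  [load 8/33]
  8 → host 3  [load 16/33]
  8 → host 3  [load 24/33]
  8 → host 3  [load 32/33]
3 hosts opened.

3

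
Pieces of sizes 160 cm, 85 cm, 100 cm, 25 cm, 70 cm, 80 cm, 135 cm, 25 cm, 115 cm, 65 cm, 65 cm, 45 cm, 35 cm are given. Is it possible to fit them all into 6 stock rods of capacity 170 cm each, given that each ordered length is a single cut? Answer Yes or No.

Total = 1005 cm; ⌈1005/170⌉ = 6.
The bound of 6 does not rule out 6, but exhaustive search shows no assignment into 6 stock rods of capacity 170 cm exists — the minimum is 7.

No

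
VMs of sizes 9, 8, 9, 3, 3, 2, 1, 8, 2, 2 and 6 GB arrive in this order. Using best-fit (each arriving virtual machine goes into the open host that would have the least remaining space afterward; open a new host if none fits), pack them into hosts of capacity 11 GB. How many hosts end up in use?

5

  9 → host 1 (new)  [load 9/11]
  8 → host 2 (new)  [load 8/11]
  9 → host 3 (new)  [load 9/11]
  3 → host 2  [load 11/11]
  3 → host 4 (new)  [load 3/11]
  2 → host 1  [load 11/11]
  1 → host 3  [load 10/11]
  8 → host 4  [load 11/11]
  2 → host 5 (new)  [load 2/11]
  2 → host 5  [load 4/11]
  6 → host 5  [load 10/11]
5 hosts opened.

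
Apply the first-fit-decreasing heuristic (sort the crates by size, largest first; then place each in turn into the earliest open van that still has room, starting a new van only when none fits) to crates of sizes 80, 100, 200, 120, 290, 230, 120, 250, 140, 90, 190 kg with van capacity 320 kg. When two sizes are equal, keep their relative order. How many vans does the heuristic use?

Sorted descending: 290, 250, 230, 200, 190, 140, 120, 120, 100, 90, 80.
  290 → van 1 (new)  [load 290/320]
  250 → van 2 (new)  [load 250/320]
  230 → van 3 (new)  [load 230/320]
  200 → van 4 (new)  [load 200/320]
  190 → van 5 (new)  [load 190/320]
  140 → van 6 (new)  [load 140/320]
  120 → van 4  [load 320/320]
  120 → van 5  [load 310/320]
  100 → van 6  [load 240/320]
  90 → van 3  [load 320/320]
  80 → van 6  [load 320/320]
6 vans opened.

6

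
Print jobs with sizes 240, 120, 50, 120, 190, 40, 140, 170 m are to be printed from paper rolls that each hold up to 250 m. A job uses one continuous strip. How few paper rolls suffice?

Total = 240 + 190 + 170 + 140 + 120 + 120 + 50 + 40 = 1070 m.
Lower bound: ⌈1070/250⌉ = 5 paper rolls.
A packing using 5 paper rolls:
  roll 1: 240 = 240
  roll 2: 190 + 50 = 240
  roll 3: 170 + 40 = 210
  roll 4: 140 = 140
  roll 5: 120 + 120 = 240
This matches the lower bound, so 5 is optimal.

5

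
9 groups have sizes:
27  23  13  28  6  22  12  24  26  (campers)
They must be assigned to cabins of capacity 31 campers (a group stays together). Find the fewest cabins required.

7

Total = 28 + 27 + 26 + 24 + 23 + 22 + 13 + 12 + 6 = 181 campers.
Lower bound: ⌈181/31⌉ = 6 cabins.
A packing using 7 cabins:
  cabin 1: 28 = 28
  cabin 2: 27 = 27
  cabin 3: 26 = 26
  cabin 4: 24 + 6 = 30
  cabin 5: 23 = 23
  cabin 6: 22 = 22
  cabin 7: 13 + 12 = 25
No arrangement into 6 cabins stays within capacity, so 7 is optimal.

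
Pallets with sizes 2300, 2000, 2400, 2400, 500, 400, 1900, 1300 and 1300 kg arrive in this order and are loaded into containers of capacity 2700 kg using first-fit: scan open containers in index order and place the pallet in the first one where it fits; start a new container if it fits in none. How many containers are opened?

6

  2300 → container 1 (new)  [load 2300/2700]
  2000 → container 2 (new)  [load 2000/2700]
  2400 → container 3 (new)  [load 2400/2700]
  2400 → container 4 (new)  [load 2400/2700]
  500 → container 2  [load 2500/2700]
  400 → container 1  [load 2700/2700]
  1900 → container 5 (new)  [load 1900/2700]
  1300 → container 6 (new)  [load 1300/2700]
  1300 → container 6  [load 2600/2700]
6 containers opened.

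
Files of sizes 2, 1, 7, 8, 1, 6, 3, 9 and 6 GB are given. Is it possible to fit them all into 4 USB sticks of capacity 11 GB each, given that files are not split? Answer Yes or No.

Total = 43 GB; ⌈43/11⌉ = 4.
5 files each exceed half the capacity and cannot share a USB stick, forcing at least 5 USB sticks.
At least 5 USB sticks are required, but only 4 are allowed.

No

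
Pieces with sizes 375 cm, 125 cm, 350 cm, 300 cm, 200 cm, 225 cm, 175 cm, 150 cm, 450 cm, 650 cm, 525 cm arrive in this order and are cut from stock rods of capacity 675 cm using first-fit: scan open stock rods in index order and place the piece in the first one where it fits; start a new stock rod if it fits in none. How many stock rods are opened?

  375 → stock rod 1 (new)  [load 375/675]
  125 → stock rod 1  [load 500/675]
  350 → stock rod 2 (new)  [load 350/675]
  300 → stock rod 2  [load 650/675]
  200 → stock rod 3 (new)  [load 200/675]
  225 → stock rod 3  [load 425/675]
  175 → stock rod 1  [load 675/675]
  150 → stock rod 3  [load 575/675]
  450 → stock rod 4 (new)  [load 450/675]
  650 → stock rod 5 (new)  [load 650/675]
  525 → stock rod 6 (new)  [load 525/675]
6 stock rods opened.

6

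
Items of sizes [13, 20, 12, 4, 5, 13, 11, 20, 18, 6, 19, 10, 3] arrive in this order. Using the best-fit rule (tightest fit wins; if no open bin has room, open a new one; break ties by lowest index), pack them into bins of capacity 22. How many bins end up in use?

  13 → bin 1 (new)  [load 13/22]
  20 → bin 2 (new)  [load 20/22]
  12 → bin 3 (new)  [load 12/22]
  4 → bin 1  [load 17/22]
  5 → bin 1  [load 22/22]
  13 → bin 4 (new)  [load 13/22]
  11 → bin 5 (new)  [load 11/22]
  20 → bin 6 (new)  [load 20/22]
  18 → bin 7 (new)  [load 18/22]
  6 → bin 4  [load 19/22]
  19 → bin 8 (new)  [load 19/22]
  10 → bin 3  [load 22/22]
  3 → bin 4  [load 22/22]
8 bins opened.

8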